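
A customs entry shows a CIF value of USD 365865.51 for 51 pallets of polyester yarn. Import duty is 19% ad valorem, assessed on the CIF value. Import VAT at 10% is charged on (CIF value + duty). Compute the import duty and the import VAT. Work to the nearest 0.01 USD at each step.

Import duty = 365865.51 × 19% = 69514.45
VAT base = CIF + duty = 365865.51 + 69514.45 = 435379.96
Import VAT = 435379.96 × 10% = 43538.00

Import duty: USD 69514.45; import VAT: USD 43538.00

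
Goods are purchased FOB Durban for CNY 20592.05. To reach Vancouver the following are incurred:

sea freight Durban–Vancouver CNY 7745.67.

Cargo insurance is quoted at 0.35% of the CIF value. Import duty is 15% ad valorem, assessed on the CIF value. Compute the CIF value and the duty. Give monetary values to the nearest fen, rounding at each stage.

CIF value: CNY 28437.25; import duty: CNY 4265.59

Let C be the CIF value. C = FOB price + freight + 0.35% × C
C − 0.35% × C = 20592.05 + 7745.67
0.9965 × C = 28337.72
C = 28337.72 / 0.9965 = 28437.25
Insurance premium = 0.35% × 28437.25 = 99.53
Import duty = 28437.25 × 15% = 4265.59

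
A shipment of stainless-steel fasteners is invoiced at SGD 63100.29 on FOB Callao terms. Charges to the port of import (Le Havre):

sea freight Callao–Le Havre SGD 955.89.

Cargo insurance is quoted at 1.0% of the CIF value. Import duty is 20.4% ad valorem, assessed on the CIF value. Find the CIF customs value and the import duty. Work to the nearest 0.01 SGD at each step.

CIF value: SGD 64703.21; import duty: SGD 13199.45

Let C be the CIF value. C = FOB price + freight + 1.0% × C
C − 1.0% × C = 63100.29 + 955.89
0.99 × C = 64056.18
C = 64056.18 / 0.99 = 64703.21
Insurance premium = 1.0% × 64703.21 = 647.03
Import duty = 64703.21 × 20.4% = 13199.45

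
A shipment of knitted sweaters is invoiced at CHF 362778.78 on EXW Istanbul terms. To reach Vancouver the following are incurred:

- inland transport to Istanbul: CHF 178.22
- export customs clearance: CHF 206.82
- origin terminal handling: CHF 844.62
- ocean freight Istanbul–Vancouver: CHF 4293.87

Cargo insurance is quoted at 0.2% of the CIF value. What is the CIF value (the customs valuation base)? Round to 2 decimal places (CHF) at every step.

Let C be the CIF value. C = EXW price + pre-shipment costs + freight + 0.2% × C
C − 0.2% × C = 362778.78 + 178.22 + 206.82 + 844.62 + 4293.87
0.998 × C = 368302.31
C = 368302.31 / 0.998 = 369040.39
Insurance premium = 0.2% × 369040.39 = 738.08

CIF value: CHF 369040.39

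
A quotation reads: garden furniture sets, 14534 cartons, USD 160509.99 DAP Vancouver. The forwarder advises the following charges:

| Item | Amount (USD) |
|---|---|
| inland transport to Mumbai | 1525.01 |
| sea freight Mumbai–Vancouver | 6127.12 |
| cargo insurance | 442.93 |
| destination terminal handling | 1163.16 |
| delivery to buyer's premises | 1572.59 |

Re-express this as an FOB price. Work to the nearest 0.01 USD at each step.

FOB price: USD 151204.19

Not relevant to the conversion: inland to port — on the seller under both DAP and FOB; already in the DAP price and stays in the FOB price.
From DAP to FOB, the seller no longer bears: freight, insurance, destination terminal, delivery.
FOB price = 160509.99 − 6127.12 − 442.93 − 1163.16 − 1572.59 = 151204.19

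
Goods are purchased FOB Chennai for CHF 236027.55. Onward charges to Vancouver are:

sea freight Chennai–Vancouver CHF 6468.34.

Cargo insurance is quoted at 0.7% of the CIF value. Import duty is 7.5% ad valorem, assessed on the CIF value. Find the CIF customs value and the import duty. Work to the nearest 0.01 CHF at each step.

CIF value: CHF 244205.33; import duty: CHF 18315.40

Let C be the CIF value. C = FOB price + freight + 0.7% × C
C − 0.7% × C = 236027.55 + 6468.34
0.993 × C = 242495.89
C = 242495.89 / 0.993 = 244205.33
Insurance premium = 0.7% × 244205.33 = 1709.44
Import duty = 244205.33 × 7.5% = 18315.40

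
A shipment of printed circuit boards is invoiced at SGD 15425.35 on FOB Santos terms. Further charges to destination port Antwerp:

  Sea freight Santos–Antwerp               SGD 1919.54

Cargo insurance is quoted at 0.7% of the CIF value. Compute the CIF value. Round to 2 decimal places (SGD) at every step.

CIF value: SGD 17467.16

Let C be the CIF value. C = FOB price + freight + 0.7% × C
C − 0.7% × C = 15425.35 + 1919.54
0.993 × C = 17344.89
C = 17344.89 / 0.993 = 17467.16
Insurance premium = 0.7% × 17467.16 = 122.27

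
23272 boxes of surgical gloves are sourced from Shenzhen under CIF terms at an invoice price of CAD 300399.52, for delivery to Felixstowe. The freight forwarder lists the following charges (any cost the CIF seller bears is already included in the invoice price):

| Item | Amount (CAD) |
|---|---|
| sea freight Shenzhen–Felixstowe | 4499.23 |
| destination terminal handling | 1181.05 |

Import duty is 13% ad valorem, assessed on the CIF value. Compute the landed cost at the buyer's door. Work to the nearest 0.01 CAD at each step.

Total landed cost: CAD 340632.51

CIF: the seller pays costs through ocean freight and marine insurance to the destination port.
Already in the invoice (seller's account under CIF): freight — exclude.
The CIF price already equals the CIF value: 300399.52
Import duty = 300399.52 × 13% = 39051.94
Buyer bears: destination terminal 1181.05 + duty 39051.94 = 40232.99
Landed cost = invoice 300399.52 + 40232.99 = 340632.51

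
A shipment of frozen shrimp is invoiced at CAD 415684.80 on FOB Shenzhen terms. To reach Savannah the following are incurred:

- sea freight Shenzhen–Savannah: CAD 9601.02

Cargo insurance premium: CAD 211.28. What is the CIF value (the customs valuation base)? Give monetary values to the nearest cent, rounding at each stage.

CIF value: CAD 425497.10

CIF = FOB price + freight + insurance
CIF = 415684.80 + 9601.02 + 211.28 = 425497.10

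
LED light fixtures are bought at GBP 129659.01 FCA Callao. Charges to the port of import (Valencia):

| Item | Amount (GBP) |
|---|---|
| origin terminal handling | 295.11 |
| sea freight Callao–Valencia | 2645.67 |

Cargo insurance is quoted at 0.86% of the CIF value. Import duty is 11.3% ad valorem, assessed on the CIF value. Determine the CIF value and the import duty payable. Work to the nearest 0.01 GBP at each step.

CIF value: GBP 133750.04; import duty: GBP 15113.75

Let C be the CIF value. C = FCA price + pre-shipment costs + freight + 0.86% × C
C − 0.86% × C = 129659.01 + 295.11 + 2645.67
0.9914 × C = 132599.79
C = 132599.79 / 0.9914 = 133750.04
Insurance premium = 0.86% × 133750.04 = 1150.25
Import duty = 133750.04 × 11.3% = 15113.75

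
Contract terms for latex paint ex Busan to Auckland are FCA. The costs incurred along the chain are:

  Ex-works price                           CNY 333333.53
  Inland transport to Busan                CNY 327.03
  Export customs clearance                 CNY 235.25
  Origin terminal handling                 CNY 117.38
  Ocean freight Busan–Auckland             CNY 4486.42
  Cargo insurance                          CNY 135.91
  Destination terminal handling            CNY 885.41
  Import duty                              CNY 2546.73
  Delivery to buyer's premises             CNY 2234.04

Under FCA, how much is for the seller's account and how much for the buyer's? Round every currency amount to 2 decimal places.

FCA: the seller delivers export-cleared goods to the carrier; the buyer bears costs from that point.
Seller's account: goods 333333.53 + inland to port 327.03 + export clearance 235.25 = 333895.81
Buyer's account: origin terminal 117.38 + freight 4486.42 + insurance 135.91 + destination terminal 885.41 + duty 2546.73 + delivery 2234.04 = 10405.89

Seller: CNY 333895.81; buyer: CNY 10405.89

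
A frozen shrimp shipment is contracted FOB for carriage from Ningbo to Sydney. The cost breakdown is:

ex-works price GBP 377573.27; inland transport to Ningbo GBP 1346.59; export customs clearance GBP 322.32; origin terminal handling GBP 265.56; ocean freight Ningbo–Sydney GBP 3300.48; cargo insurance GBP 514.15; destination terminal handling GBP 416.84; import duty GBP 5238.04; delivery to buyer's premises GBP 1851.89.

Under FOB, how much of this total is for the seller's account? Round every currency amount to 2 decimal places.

FOB: the seller bears costs until goods are on board at the origin port; the buyer bears freight, insurance and all costs thereafter.
Seller's account: goods 377573.27 + inland to port 1346.59 + export clearance 322.32 + origin terminal 265.56 = 379507.74
Buyer's account: freight 3300.48 + insurance 514.15 + destination terminal 416.84 + duty 5238.04 + delivery 1851.89 = 11321.40

Seller's account: GBP 379507.74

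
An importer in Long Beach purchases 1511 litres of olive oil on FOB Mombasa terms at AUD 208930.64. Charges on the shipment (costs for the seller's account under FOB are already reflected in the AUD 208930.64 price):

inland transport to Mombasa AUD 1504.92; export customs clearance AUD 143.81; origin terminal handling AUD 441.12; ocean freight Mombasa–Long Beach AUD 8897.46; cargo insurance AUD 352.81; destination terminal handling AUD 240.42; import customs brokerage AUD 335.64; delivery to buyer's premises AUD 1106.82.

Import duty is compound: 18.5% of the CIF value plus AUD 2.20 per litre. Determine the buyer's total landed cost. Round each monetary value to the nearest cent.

Total landed cost: AUD 263551.46

FOB: the seller bears costs until goods are on board at the origin port; the buyer bears freight, insurance and all costs thereafter.
Already in the invoice (seller's account under FOB): inland to port, export clearance, origin terminal — exclude.
CIF value = FOB price + freight + insurance = 208930.64 + 8897.46 + 352.81 = 218180.91
Ad valorem component: 218180.91 × 18.5% = 40363.47
Specific component: 1511 × 2.20 = 3324.20
Import duty = 40363.47 + 3324.20 = 43687.67
Buyer bears: freight 8897.46 + insurance 352.81 + destination terminal 240.42 + brokerage 335.64 + delivery 1106.82 + duty 43687.67 = 54620.82
Landed cost = invoice 208930.64 + 54620.82 = 263551.46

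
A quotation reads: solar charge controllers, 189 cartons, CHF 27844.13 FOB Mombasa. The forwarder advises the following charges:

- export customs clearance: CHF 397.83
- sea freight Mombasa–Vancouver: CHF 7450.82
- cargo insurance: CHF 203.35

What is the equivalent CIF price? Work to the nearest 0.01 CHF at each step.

CIF price: CHF 35498.30

Not relevant to the conversion: export clearance — on the seller under both FOB and CIF; already in the FOB price and stays in the CIF price.
From FOB to CIF, the seller additionally bears: freight, insurance.
CIF price = 27844.13 + 7450.82 + 203.35 = 35498.30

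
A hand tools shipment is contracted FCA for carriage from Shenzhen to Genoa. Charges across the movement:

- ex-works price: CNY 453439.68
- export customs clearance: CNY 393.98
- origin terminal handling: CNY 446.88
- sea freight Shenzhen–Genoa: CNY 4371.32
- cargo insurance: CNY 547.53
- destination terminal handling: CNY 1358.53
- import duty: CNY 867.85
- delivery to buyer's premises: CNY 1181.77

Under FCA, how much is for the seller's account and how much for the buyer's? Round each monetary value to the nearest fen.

Seller: CNY 453833.66; buyer: CNY 8773.88

FCA: the seller delivers export-cleared goods to the carrier; the buyer bears costs from that point.
Seller's account: goods 453439.68 + export clearance 393.98 = 453833.66
Buyer's account: origin terminal 446.88 + freight 4371.32 + insurance 547.53 + destination terminal 1358.53 + duty 867.85 + delivery 1181.77 = 8773.88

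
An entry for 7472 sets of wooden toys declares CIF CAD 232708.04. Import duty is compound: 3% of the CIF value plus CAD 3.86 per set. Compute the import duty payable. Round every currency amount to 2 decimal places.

Ad valorem component: 232708.04 × 3% = 6981.24
Specific component: 7472 × 3.86 = 28841.92
Import duty = 6981.24 + 28841.92 = 35823.16

Import duty: CAD 35823.16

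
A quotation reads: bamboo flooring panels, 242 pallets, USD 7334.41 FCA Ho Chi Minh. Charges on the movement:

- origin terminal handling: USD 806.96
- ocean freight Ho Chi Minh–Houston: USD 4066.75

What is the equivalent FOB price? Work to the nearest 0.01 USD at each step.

FOB price: USD 8141.37

Not relevant to the conversion: freight — on the buyer under both terms; not part of either seller's price.
From FCA to FOB, the seller additionally bears: origin terminal.
FOB price = 7334.41 + 806.96 = 8141.37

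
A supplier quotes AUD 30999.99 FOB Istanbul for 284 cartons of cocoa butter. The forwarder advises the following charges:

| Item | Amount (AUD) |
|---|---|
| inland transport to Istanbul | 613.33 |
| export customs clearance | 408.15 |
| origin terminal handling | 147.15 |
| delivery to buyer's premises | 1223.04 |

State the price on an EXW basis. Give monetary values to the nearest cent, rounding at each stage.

Not relevant to the conversion: delivery — on the buyer under both terms; not part of either seller's price.
From FOB to EXW, the seller no longer bears: inland to port, export clearance, origin terminal.
EXW price = 30999.99 − 613.33 − 408.15 − 147.15 = 29831.36

EXW price: AUD 29831.36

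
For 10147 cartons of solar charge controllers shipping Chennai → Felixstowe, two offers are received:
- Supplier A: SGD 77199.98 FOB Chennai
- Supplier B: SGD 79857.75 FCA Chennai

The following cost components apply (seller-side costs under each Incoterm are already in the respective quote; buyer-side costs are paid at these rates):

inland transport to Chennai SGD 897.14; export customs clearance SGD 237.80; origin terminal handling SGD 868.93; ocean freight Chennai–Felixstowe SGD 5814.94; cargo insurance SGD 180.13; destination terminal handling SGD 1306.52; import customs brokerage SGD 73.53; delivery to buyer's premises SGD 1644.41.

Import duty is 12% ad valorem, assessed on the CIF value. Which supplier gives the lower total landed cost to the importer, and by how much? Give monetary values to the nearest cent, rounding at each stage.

Supplier A is cheaper by SGD 3949.90

Supplier A (FOB):
CIF value = FOB price + freight + insurance = 77199.98 + 5814.94 + 180.13 = 83195.05
Import duty = 83195.05 × 12% = 9983.41
Buyer bears (A): 5814.94 + 180.13 + 1306.52 + 73.53 + 1644.41 = 9019.53
Landed cost (A) = invoice 77199.98 + 9019.53 + duty 9983.41 = 96202.92
Supplier B (FCA):
CIF value = FCA price + origin terminal + freight + insurance = 79857.75 + 868.93 + 5814.94 + 180.13 = 86721.75
Import duty = 86721.75 × 12% = 10406.61
Buyer bears (B): 868.93 + 5814.94 + 180.13 + 1306.52 + 73.53 + 1644.41 = 9888.46
Landed cost (B) = invoice 79857.75 + 9888.46 + duty 10406.61 = 100152.82
Difference = |96202.92 − 100152.82| = 3949.90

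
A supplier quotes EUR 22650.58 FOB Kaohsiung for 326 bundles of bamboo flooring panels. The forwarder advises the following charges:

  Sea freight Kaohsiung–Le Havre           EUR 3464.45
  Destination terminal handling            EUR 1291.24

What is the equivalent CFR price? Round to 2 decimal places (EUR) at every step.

Not relevant to the conversion: destination terminal — on the buyer under both terms; not part of either seller's price.
From FOB to CFR, the seller additionally bears: freight.
CFR price = 22650.58 + 3464.45 = 26115.03

CFR price: EUR 26115.03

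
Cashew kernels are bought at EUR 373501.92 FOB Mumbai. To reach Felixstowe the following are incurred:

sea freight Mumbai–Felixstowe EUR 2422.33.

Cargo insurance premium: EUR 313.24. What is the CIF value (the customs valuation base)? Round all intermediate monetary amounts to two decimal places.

CIF = FOB price + freight + insurance
CIF = 373501.92 + 2422.33 + 313.24 = 376237.49

CIF value: EUR 376237.49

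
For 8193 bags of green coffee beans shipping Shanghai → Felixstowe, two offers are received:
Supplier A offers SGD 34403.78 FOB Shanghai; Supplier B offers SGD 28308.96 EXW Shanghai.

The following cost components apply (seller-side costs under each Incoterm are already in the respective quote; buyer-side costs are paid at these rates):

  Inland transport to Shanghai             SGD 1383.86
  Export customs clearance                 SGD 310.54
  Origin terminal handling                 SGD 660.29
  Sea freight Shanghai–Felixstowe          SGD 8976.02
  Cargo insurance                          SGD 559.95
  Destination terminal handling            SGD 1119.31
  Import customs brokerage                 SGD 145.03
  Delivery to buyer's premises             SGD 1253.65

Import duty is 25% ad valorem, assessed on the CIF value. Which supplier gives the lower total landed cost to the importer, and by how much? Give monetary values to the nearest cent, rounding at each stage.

Supplier A (FOB):
CIF value = FOB price + freight + insurance = 34403.78 + 8976.02 + 559.95 = 43939.75
Import duty = 43939.75 × 25% = 10984.94
Buyer bears (A): 8976.02 + 559.95 + 1119.31 + 145.03 + 1253.65 = 12053.96
Landed cost (A) = invoice 34403.78 + 12053.96 + duty 10984.94 = 57442.68
Supplier B (EXW):
CIF value = EXW price + inland to port + export clearance + origin terminal + freight + insurance = 28308.96 + 1383.86 + 310.54 + 660.29 + 8976.02 + 559.95 = 40199.62
Import duty = 40199.62 × 25% = 10049.91
Buyer bears (B): 1383.86 + 310.54 + 660.29 + 8976.02 + 559.95 + 1119.31 + 145.03 + 1253.65 = 14408.65
Landed cost (B) = invoice 28308.96 + 14408.65 + duty 10049.91 = 52767.52
Difference = |57442.68 − 52767.52| = 4675.16

Supplier B is cheaper by SGD 4675.16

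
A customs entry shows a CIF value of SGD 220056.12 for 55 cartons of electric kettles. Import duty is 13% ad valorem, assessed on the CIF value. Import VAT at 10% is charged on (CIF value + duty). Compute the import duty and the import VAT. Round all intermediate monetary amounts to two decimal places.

Import duty: SGD 28607.30; import VAT: SGD 24866.34

Import duty = 220056.12 × 13% = 28607.30
VAT base = CIF + duty = 220056.12 + 28607.30 = 248663.42
Import VAT = 248663.42 × 10% = 24866.34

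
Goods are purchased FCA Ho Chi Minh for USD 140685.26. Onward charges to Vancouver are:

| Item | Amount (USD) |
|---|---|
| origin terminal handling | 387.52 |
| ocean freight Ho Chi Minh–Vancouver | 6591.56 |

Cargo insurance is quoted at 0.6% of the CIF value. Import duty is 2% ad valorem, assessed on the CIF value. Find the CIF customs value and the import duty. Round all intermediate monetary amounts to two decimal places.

CIF value: USD 148555.67; import duty: USD 2971.11

Let C be the CIF value. C = FCA price + pre-shipment costs + freight + 0.6% × C
C − 0.6% × C = 140685.26 + 387.52 + 6591.56
0.994 × C = 147664.34
C = 147664.34 / 0.994 = 148555.67
Insurance premium = 0.6% × 148555.67 = 891.33
Import duty = 148555.67 × 2% = 2971.11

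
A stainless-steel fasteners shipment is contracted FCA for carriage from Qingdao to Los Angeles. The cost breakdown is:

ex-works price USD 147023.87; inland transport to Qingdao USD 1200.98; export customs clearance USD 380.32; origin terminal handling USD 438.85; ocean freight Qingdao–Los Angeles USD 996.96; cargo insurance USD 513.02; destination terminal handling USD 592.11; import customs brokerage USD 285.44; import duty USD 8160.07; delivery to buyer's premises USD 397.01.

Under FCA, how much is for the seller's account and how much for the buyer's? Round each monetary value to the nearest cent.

FCA: the seller delivers export-cleared goods to the carrier; the buyer bears costs from that point.
Seller's account: goods 147023.87 + inland to port 1200.98 + export clearance 380.32 = 148605.17
Buyer's account: origin terminal 438.85 + freight 996.96 + insurance 513.02 + destination terminal 592.11 + brokerage 285.44 + duty 8160.07 + delivery 397.01 = 11383.46

Seller: USD 148605.17; buyer: USD 11383.46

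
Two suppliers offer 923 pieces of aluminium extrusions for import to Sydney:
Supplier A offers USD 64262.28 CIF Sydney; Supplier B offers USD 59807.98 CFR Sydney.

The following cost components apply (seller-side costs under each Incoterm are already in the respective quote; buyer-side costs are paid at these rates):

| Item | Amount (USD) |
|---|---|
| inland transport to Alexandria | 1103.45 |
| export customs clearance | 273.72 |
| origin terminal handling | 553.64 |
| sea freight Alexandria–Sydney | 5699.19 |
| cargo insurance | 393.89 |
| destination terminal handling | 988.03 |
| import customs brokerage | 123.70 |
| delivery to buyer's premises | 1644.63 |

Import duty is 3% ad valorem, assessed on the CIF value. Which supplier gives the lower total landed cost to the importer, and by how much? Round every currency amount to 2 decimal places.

Supplier A (CIF):
The CIF price already equals the CIF value: 64262.28
Import duty = 64262.28 × 3% = 1927.87
Buyer bears (A): 988.03 + 123.70 + 1644.63 = 2756.36
Landed cost (A) = invoice 64262.28 + 2756.36 + duty 1927.87 = 68946.51
Supplier B (CFR):
CIF value = CFR price + insurance = 59807.98 + 393.89 = 60201.87
Import duty = 60201.87 × 3% = 1806.06
Buyer bears (B): 393.89 + 988.03 + 123.70 + 1644.63 = 3150.25
Landed cost (B) = invoice 59807.98 + 3150.25 + duty 1806.06 = 64764.29
Difference = |68946.51 − 64764.29| = 4182.22

Supplier B is cheaper by USD 4182.22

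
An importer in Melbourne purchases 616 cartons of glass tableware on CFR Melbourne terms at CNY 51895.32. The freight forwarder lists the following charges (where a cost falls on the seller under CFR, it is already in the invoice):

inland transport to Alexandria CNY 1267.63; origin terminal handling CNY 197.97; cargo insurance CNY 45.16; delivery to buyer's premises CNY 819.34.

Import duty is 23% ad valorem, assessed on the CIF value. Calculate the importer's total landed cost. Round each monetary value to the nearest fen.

Total landed cost: CNY 64706.13

CFR: the seller pays costs through ocean freight to the destination port, but not insurance.
Already in the invoice (seller's account under CFR): inland to port, origin terminal — exclude.
CIF value = CFR price + insurance = 51895.32 + 45.16 = 51940.48
Import duty = 51940.48 × 23% = 11946.31
Buyer bears: insurance 45.16 + delivery 819.34 + duty 11946.31 = 12810.81
Landed cost = invoice 51895.32 + 12810.81 = 64706.13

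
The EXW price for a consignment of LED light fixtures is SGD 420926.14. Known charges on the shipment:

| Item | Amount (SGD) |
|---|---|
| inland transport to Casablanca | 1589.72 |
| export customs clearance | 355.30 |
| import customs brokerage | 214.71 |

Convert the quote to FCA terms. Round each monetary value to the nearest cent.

Not relevant to the conversion: brokerage — on the buyer under both terms; not part of either seller's price.
From EXW to FCA, the seller additionally bears: inland to port, export clearance.
FCA price = 420926.14 + 1589.72 + 355.30 = 422871.16

FCA price: SGD 422871.16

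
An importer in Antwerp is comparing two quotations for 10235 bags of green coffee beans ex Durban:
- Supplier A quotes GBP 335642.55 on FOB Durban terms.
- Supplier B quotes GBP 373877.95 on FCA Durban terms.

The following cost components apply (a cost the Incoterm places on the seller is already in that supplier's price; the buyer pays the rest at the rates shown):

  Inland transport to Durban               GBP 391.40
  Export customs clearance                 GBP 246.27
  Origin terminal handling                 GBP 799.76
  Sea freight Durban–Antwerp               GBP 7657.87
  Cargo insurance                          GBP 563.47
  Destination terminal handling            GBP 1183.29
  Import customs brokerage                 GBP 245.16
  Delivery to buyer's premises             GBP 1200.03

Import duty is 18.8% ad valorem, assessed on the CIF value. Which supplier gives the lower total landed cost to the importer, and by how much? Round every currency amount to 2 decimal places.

Supplier A (FOB):
CIF value = FOB price + freight + insurance = 335642.55 + 7657.87 + 563.47 = 343863.89
Import duty = 343863.89 × 18.8% = 64646.41
Buyer bears (A): 7657.87 + 563.47 + 1183.29 + 245.16 + 1200.03 = 10849.82
Landed cost (A) = invoice 335642.55 + 10849.82 + duty 64646.41 = 411138.78
Supplier B (FCA):
CIF value = FCA price + origin terminal + freight + insurance = 373877.95 + 799.76 + 7657.87 + 563.47 = 382899.05
Import duty = 382899.05 × 18.8% = 71985.02
Buyer bears (B): 799.76 + 7657.87 + 563.47 + 1183.29 + 245.16 + 1200.03 = 11649.58
Landed cost (B) = invoice 373877.95 + 11649.58 + duty 71985.02 = 457512.55
Difference = |411138.78 − 457512.55| = 46373.77

Supplier A is cheaper by GBP 46373.77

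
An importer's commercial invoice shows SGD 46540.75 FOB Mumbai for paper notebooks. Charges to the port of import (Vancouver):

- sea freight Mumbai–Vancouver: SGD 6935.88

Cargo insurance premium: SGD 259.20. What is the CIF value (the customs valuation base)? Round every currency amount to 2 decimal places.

CIF = FOB price + freight + insurance
CIF = 46540.75 + 6935.88 + 259.20 = 53735.83

CIF value: SGD 53735.83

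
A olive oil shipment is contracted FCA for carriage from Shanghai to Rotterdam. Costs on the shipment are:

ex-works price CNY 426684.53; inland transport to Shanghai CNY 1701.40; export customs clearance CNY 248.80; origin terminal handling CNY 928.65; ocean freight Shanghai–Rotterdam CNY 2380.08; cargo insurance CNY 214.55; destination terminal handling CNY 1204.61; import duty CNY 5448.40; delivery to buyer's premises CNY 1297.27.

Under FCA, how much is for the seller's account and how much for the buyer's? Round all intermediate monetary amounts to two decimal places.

FCA: the seller delivers export-cleared goods to the carrier; the buyer bears costs from that point.
Seller's account: goods 426684.53 + inland to port 1701.40 + export clearance 248.80 = 428634.73
Buyer's account: origin terminal 928.65 + freight 2380.08 + insurance 214.55 + destination terminal 1204.61 + duty 5448.40 + delivery 1297.27 = 11473.56

Seller: CNY 428634.73; buyer: CNY 11473.56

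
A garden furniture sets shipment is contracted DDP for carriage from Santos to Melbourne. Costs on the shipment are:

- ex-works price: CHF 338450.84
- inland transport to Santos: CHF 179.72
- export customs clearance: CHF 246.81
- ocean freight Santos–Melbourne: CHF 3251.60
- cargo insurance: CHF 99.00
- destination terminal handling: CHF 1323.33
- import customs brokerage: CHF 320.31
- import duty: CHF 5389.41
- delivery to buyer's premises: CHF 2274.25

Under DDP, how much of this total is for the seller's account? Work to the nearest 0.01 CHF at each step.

Seller's account: CHF 351535.27

DDP: the seller bears all costs including import duty.
Seller's account: goods 338450.84 + inland to port 179.72 + export clearance 246.81 + freight 3251.60 + insurance 99.00 + destination terminal 1323.33 + brokerage 320.31 + duty 5389.41 + delivery 2274.25 = 351535.27
Buyer's account: 0.00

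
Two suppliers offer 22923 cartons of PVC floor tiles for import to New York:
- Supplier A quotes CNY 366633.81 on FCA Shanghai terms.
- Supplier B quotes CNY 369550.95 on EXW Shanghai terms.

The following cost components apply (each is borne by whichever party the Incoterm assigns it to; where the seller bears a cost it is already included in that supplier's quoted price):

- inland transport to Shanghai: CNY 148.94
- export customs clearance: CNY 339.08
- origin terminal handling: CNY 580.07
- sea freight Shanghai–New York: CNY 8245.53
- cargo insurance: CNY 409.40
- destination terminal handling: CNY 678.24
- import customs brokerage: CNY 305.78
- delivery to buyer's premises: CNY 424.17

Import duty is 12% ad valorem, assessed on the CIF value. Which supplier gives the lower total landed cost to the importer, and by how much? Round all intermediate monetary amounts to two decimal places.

Supplier A (FCA):
CIF value = FCA price + origin terminal + freight + insurance = 366633.81 + 580.07 + 8245.53 + 409.40 = 375868.81
Import duty = 375868.81 × 12% = 45104.26
Buyer bears (A): 580.07 + 8245.53 + 409.40 + 678.24 + 305.78 + 424.17 = 10643.19
Landed cost (A) = invoice 366633.81 + 10643.19 + duty 45104.26 = 422381.26
Supplier B (EXW):
CIF value = EXW price + inland to port + export clearance + origin terminal + freight + insurance = 369550.95 + 148.94 + 339.08 + 580.07 + 8245.53 + 409.40 = 379273.97
Import duty = 379273.97 × 12% = 45512.88
Buyer bears (B): 148.94 + 339.08 + 580.07 + 8245.53 + 409.40 + 678.24 + 305.78 + 424.17 = 11131.21
Landed cost (B) = invoice 369550.95 + 11131.21 + duty 45512.88 = 426195.04
Difference = |422381.26 − 426195.04| = 3813.78

Supplier A is cheaper by CNY 3813.78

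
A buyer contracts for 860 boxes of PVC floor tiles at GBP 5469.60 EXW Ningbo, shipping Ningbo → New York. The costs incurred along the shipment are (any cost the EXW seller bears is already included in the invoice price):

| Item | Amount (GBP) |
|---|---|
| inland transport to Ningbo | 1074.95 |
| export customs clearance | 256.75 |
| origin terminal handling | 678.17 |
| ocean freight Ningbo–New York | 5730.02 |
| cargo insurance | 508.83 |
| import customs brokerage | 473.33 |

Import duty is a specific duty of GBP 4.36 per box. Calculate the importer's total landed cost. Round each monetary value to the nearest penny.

EXW: the seller makes goods available at their premises; the buyer bears all onward costs.
CIF value = EXW price + inland to port + export clearance + origin terminal + freight + insurance = 5469.60 + 1074.95 + 256.75 + 678.17 + 5730.02 + 508.83 = 13718.32
Import duty = 860 × 4.36 = 3749.60
Buyer bears: inland to port 1074.95 + export clearance 256.75 + origin terminal 678.17 + freight 5730.02 + insurance 508.83 + brokerage 473.33 + duty 3749.60 = 12471.65
Landed cost = invoice 5469.60 + 12471.65 = 17941.25

Total landed cost: GBP 17941.25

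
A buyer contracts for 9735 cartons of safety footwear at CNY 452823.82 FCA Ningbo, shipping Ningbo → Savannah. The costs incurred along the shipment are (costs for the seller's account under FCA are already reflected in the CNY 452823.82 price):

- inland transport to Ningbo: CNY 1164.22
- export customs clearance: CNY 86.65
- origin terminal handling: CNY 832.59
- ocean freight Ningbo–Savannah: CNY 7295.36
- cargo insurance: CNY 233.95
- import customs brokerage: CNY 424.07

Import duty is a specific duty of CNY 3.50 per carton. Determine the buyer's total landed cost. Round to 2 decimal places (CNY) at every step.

Total landed cost: CNY 495682.29

FCA: the seller delivers export-cleared goods to the carrier; the buyer bears costs from that point.
Already in the invoice (seller's account under FCA): inland to port, export clearance — exclude.
CIF value = FCA price + origin terminal + freight + insurance = 452823.82 + 832.59 + 7295.36 + 233.95 = 461185.72
Import duty = 9735 × 3.50 = 34072.50
Buyer bears: origin terminal 832.59 + freight 7295.36 + insurance 233.95 + brokerage 424.07 + duty 34072.50 = 42858.47
Landed cost = invoice 452823.82 + 42858.47 = 495682.29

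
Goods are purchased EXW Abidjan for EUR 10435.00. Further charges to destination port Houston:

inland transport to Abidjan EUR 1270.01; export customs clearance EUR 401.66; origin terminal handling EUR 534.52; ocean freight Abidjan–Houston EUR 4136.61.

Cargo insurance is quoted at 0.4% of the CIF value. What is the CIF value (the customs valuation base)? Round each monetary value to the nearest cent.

Let C be the CIF value. C = EXW price + pre-shipment costs + freight + 0.4% × C
C − 0.4% × C = 10435.00 + 1270.01 + 401.66 + 534.52 + 4136.61
0.996 × C = 16777.80
C = 16777.80 / 0.996 = 16845.18
Insurance premium = 0.4% × 16845.18 = 67.38

CIF value: EUR 16845.18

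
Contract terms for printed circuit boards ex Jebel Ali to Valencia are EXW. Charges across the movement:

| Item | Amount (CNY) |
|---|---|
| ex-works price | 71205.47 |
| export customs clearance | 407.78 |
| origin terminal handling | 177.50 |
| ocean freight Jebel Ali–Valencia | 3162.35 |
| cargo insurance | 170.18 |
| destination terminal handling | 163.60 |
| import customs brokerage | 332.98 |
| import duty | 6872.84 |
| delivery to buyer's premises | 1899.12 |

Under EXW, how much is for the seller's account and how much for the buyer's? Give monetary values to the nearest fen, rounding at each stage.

Seller: CNY 71205.47; buyer: CNY 13186.35

EXW: the seller makes goods available at their premises; the buyer bears all onward costs.
Seller's account: goods 71205.47 = 71205.47
Buyer's account: export clearance 407.78 + origin terminal 177.50 + freight 3162.35 + insurance 170.18 + destination terminal 163.60 + brokerage 332.98 + duty 6872.84 + delivery 1899.12 = 13186.35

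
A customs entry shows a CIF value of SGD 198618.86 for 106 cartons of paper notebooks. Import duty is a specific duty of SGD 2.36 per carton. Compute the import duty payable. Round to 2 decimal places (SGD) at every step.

Import duty: SGD 250.16

Import duty = 106 × 2.36 = 250.16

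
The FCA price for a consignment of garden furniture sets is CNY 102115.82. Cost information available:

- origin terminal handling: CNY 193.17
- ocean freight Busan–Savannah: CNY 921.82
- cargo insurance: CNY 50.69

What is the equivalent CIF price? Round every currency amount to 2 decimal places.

From FCA to CIF, the seller additionally bears: origin terminal, freight, insurance.
CIF price = 102115.82 + 193.17 + 921.82 + 50.69 = 103281.50

CIF price: CNY 103281.50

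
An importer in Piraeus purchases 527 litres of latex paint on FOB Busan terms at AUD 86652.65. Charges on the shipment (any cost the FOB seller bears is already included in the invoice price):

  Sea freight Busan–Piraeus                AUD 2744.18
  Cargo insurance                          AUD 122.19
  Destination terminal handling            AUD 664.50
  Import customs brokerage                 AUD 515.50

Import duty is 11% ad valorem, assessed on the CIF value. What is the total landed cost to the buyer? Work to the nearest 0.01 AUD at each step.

FOB: the seller bears costs until goods are on board at the origin port; the buyer bears freight, insurance and all costs thereafter.
CIF value = FOB price + freight + insurance = 86652.65 + 2744.18 + 122.19 = 89519.02
Import duty = 89519.02 × 11% = 9847.09
Buyer bears: freight 2744.18 + insurance 122.19 + destination terminal 664.50 + brokerage 515.50 + duty 9847.09 = 13893.46
Landed cost = invoice 86652.65 + 13893.46 = 100546.11

Total landed cost: AUD 100546.11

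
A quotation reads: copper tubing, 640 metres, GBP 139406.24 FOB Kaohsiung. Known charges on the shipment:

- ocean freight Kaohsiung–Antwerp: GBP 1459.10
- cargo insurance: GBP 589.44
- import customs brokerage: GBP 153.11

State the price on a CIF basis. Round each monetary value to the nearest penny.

Not relevant to the conversion: brokerage — on the buyer under both terms; not part of either seller's price.
From FOB to CIF, the seller additionally bears: freight, insurance.
CIF price = 139406.24 + 1459.10 + 589.44 = 141454.78

CIF price: GBP 141454.78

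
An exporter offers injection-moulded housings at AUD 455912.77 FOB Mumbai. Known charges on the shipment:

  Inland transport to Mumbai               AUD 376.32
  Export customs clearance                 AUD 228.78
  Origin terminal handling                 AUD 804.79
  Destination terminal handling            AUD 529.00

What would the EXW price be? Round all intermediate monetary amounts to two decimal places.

Not relevant to the conversion: destination terminal — on the buyer under both terms; not part of either seller's price.
From FOB to EXW, the seller no longer bears: inland to port, export clearance, origin terminal.
EXW price = 455912.77 − 376.32 − 228.78 − 804.79 = 454502.88

EXW price: AUD 454502.88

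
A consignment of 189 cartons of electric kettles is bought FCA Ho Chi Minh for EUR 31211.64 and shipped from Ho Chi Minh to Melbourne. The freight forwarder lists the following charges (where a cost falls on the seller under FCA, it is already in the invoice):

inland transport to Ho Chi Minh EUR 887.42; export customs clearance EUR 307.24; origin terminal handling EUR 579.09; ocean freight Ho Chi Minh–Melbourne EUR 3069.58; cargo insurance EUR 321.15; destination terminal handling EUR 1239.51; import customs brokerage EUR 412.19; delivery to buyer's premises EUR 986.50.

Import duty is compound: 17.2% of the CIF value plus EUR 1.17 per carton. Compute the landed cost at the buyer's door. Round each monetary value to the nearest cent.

FCA: the seller delivers export-cleared goods to the carrier; the buyer bears costs from that point.
Already in the invoice (seller's account under FCA): inland to port, export clearance — exclude.
CIF value = FCA price + origin terminal + freight + insurance = 31211.64 + 579.09 + 3069.58 + 321.15 = 35181.46
Ad valorem component: 35181.46 × 17.2% = 6051.21
Specific component: 189 × 1.17 = 221.13
Import duty = 6051.21 + 221.13 = 6272.34
Buyer bears: origin terminal 579.09 + freight 3069.58 + insurance 321.15 + destination terminal 1239.51 + brokerage 412.19 + delivery 986.50 + duty 6272.34 = 12880.36
Landed cost = invoice 31211.64 + 12880.36 = 44092.00

Total landed cost: EUR 44092.00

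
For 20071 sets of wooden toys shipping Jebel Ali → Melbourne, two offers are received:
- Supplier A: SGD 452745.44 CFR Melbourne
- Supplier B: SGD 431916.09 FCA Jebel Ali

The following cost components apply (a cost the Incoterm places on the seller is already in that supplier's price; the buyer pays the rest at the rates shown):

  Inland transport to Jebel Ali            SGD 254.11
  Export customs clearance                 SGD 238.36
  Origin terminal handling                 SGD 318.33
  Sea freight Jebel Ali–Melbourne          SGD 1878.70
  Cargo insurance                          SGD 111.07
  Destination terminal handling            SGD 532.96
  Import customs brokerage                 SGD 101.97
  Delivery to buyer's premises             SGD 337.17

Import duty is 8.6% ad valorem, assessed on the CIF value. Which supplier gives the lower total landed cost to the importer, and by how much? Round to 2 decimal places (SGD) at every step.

Supplier B is cheaper by SGD 20234.70

Supplier A (CFR):
CIF value = CFR price + insurance = 452745.44 + 111.07 = 452856.51
Import duty = 452856.51 × 8.6% = 38945.66
Buyer bears (A): 111.07 + 532.96 + 101.97 + 337.17 = 1083.17
Landed cost (A) = invoice 452745.44 + 1083.17 + duty 38945.66 = 492774.27
Supplier B (FCA):
CIF value = FCA price + origin terminal + freight + insurance = 431916.09 + 318.33 + 1878.70 + 111.07 = 434224.19
Import duty = 434224.19 × 8.6% = 37343.28
Buyer bears (B): 318.33 + 1878.70 + 111.07 + 532.96 + 101.97 + 337.17 = 3280.20
Landed cost (B) = invoice 431916.09 + 3280.20 + duty 37343.28 = 472539.57
Difference = |492774.27 − 472539.57| = 20234.70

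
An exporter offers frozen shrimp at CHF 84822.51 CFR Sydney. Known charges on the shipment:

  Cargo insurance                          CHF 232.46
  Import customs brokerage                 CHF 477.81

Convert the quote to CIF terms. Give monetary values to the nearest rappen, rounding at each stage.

Not relevant to the conversion: brokerage — on the buyer under both terms; not part of either seller's price.
From CFR to CIF, the seller additionally bears: insurance.
CIF price = 84822.51 + 232.46 = 85054.97

CIF price: CHF 85054.97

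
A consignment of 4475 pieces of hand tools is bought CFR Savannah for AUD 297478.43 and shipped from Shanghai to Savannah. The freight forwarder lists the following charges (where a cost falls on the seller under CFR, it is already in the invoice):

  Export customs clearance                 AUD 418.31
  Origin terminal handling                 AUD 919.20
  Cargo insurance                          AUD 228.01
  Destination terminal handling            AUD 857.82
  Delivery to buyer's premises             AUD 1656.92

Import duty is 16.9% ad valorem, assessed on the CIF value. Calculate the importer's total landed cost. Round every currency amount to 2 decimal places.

CFR: the seller pays costs through ocean freight to the destination port, but not insurance.
Already in the invoice (seller's account under CFR): export clearance, origin terminal — exclude.
CIF value = CFR price + insurance = 297478.43 + 228.01 = 297706.44
Import duty = 297706.44 × 16.9% = 50312.39
Buyer bears: insurance 228.01 + destination terminal 857.82 + delivery 1656.92 + duty 50312.39 = 53055.14
Landed cost = invoice 297478.43 + 53055.14 = 350533.57

Total landed cost: AUD 350533.57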